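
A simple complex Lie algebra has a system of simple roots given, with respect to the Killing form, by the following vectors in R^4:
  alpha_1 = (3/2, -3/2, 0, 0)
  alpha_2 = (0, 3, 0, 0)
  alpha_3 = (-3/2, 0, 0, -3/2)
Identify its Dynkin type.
type C_3

Compute the Cartan integers a_ij = 2(alpha_i, alpha_j)/(alpha_j, alpha_j); the resulting 3x3 Cartan matrix is
[[2, -1, -1], [-2, 2, 0], [-1, 0, 2]].
The roots have two lengths (squared-length ratio 2:1); the short ones are alpha_{1,3}. The associated Dynkin diagram is a chain of 3 nodes with a double edge at one end; the terminal node there is the unique long simple root (C_3), so the type is C_3 (the algebra sp(6)).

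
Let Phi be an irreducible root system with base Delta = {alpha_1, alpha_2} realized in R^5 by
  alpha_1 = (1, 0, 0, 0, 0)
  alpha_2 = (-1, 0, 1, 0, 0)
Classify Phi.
Compute the Cartan integers a_ij = 2(alpha_i, alpha_j)/(alpha_j, alpha_j); the resulting 2x2 Cartan matrix is
[[2, -1], [-2, 2]].
The roots have two lengths (squared-length ratio 2:1); the short ones are alpha_{1}. The associated Dynkin diagram is a chain of 2 nodes with a double edge at one end; the terminal node there is the unique short simple root (B_2), so the type is B_2 (the algebra so(5)).

B_2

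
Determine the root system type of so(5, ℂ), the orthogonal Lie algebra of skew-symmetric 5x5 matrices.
B2

This is so(5) with 5 odd, which has dimension 5(5-1)/2 = 10 and rank (5-1)/2 = 2. In the classification of classical Lie algebras, the orthogonal algebra so(2n+1) in an odd number of variables has type B_n; here n = 2, so the Dynkin diagram is a chain of 2 nodes with a double edge at one end; the terminal node there is the unique short simple root (B_2). Hence the type is B_2.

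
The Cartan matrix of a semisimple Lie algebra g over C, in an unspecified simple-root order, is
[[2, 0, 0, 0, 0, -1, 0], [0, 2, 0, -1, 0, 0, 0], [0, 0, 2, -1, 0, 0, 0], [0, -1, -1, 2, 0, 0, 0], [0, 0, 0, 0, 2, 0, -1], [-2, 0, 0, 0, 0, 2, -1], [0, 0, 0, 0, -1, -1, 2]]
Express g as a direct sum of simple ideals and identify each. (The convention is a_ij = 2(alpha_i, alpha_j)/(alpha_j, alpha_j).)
The diagram associated to this matrix has two connected components: the simple roots {alpha_2, alpha_3, alpha_4} form a chain of 3 nodes with single edges (A_3), and {alpha_1, alpha_5, alpha_6, alpha_7} form a chain of 4 nodes with a double edge at one end; the terminal node there is the unique short simple root (B_4). A semisimple Lie algebra decomposes uniquely as the direct sum of simple ideals, one per connected component of its Dynkin diagram, so g ≅ A_3 ⊕ B_4 (dimension 15 + 36 = 51).

type A_3 ⊕ type B_4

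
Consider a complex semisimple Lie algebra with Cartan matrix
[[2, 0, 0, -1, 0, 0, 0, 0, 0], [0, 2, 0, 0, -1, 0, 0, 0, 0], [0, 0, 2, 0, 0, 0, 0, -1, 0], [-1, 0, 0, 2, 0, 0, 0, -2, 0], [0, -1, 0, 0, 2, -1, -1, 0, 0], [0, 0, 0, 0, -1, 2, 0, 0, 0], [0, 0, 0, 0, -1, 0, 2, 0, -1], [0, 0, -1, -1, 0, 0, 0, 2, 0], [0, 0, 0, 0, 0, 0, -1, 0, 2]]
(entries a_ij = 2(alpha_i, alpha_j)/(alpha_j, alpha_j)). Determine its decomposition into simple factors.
D_5 ⊕ F_4

The diagram associated to this matrix has two connected components: the simple roots {alpha_2, alpha_5, alpha_6, alpha_7, alpha_9} form a chain of 3 nodes with a fork of two nodes at one end (D_5), and {alpha_1, alpha_3, alpha_4, alpha_8} form a chain of 4 nodes with a double edge between the middle two (F_4). A semisimple Lie algebra decomposes uniquely as the direct sum of simple ideals, one per connected component of its Dynkin diagram, so g ≅ D_5 ⊕ F_4 (dimension 45 + 52 = 97).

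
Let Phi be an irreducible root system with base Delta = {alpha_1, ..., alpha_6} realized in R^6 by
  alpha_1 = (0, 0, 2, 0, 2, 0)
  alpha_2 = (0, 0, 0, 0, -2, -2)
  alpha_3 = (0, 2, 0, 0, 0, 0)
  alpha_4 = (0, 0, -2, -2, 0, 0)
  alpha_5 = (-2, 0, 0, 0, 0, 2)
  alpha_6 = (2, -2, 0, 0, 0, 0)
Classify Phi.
Compute the Cartan integers a_ij = 2(alpha_i, alpha_j)/(alpha_j, alpha_j); the resulting 6x6 Cartan matrix is
[[2, -1, 0, -1, 0, 0], [-1, 2, 0, 0, -1, 0], [0, 0, 2, 0, 0, -1], [-1, 0, 0, 2, 0, 0], [0, -1, 0, 0, 2, -1], [0, 0, -2, 0, -1, 2]].
The roots have two lengths (squared-length ratio 2:1); the short ones are alpha_{3}. The associated Dynkin diagram is a chain of 6 nodes with a double edge at one end; the terminal node there is the unique short simple root (B_6), so the type is B_6 (the algebra so(13)).

type B_6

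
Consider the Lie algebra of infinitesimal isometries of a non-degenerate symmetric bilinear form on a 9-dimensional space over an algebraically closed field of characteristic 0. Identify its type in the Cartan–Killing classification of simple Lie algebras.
This is so(9) with 9 odd, which has dimension 9(9-1)/2 = 36 and rank (9-1)/2 = 4. In the classification of classical Lie algebras, the orthogonal algebra so(2n+1) in an odd number of variables has type B_n; here n = 4, so the Dynkin diagram is a chain of 4 nodes with a double edge at one end; the terminal node there is the unique short simple root (B_4). Hence the type is B_4.

type B_4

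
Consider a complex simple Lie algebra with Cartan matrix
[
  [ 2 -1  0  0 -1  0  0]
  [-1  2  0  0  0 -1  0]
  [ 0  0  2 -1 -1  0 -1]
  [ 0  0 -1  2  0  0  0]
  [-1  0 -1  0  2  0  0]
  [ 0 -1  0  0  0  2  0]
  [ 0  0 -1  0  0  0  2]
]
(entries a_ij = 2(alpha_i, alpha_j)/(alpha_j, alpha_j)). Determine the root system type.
The matrix has rank 7 with 2's on the diagonal. Reading the off-diagonal entries as Dynkin edges (a single edge where a_ij = a_ji = -1; a double or triple edge where a_ij * a_ji = 2 or 3), the diagram is a chain of 5 nodes with a fork of two nodes at one end (D_7). One simple-root ordering that puts it in standard form is (alpha_6, alpha_2, alpha_1, alpha_5, alpha_3, alpha_4, alpha_7). So the algebra is type D_7, i.e. so(14).

D_7 (so(14))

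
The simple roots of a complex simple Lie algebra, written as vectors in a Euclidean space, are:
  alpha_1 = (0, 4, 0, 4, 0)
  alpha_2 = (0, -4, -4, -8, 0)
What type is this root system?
Compute the Cartan integers a_ij = 2(alpha_i, alpha_j)/(alpha_j, alpha_j); the resulting 2x2 Cartan matrix is
[[2, -1], [-3, 2]].
The roots have two lengths (squared-length ratio 3:1); the short ones are alpha_{1}. The associated Dynkin diagram is two nodes joined by a triple edge (G_2), so the type is G_2.

G2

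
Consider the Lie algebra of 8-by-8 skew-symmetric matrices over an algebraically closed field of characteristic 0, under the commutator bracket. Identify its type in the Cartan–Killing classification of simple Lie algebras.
This is so(8) with 8 even, which has dimension 8(8-1)/2 = 28 and rank 8/2 = 4. In the classification of classical Lie algebras, the orthogonal algebra so(2n) in an even number of variables has type D_n; here n = 4, so the Dynkin diagram is a chain of 2 nodes with a fork of two nodes at one end (D_4). Hence the type is D_4.

D_4 (so(8))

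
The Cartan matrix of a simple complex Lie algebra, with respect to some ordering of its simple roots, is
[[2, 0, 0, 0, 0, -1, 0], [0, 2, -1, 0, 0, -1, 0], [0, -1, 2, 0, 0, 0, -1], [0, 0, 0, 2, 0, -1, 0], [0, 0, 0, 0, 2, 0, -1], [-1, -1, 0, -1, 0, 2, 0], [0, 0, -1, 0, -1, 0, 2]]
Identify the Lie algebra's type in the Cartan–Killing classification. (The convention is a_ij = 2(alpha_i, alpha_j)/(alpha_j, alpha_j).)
type D_7

The matrix has rank 7 with 2's on the diagonal. Reading the off-diagonal entries as Dynkin edges (a single edge where a_ij = a_ji = -1; a double or triple edge where a_ij * a_ji = 2 or 3), the diagram is a chain of 5 nodes with a fork of two nodes at one end (D_7). One simple-root ordering that puts it in standard form is (alpha_5, alpha_7, alpha_3, alpha_2, alpha_6, alpha_4, alpha_1). So the algebra is type D_7, i.e. so(14).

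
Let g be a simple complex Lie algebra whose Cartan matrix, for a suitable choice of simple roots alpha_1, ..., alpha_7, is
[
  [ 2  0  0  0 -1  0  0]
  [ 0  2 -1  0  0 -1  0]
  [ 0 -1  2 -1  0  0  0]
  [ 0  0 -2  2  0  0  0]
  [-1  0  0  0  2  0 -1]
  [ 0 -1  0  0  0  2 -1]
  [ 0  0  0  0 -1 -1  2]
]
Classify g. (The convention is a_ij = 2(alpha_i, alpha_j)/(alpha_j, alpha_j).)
The matrix has rank 7 with 2's on the diagonal. Reading the off-diagonal entries as Dynkin edges (a single edge where a_ij = a_ji = -1; a double or triple edge where a_ij * a_ji = 2 or 3), the diagram is a chain of 7 nodes with a double edge at one end; the terminal node there is the unique long simple root (C_7). One simple-root ordering that puts it in standard form is (alpha_1, alpha_5, alpha_7, alpha_6, alpha_2, alpha_3, alpha_4). So the algebra is type C_7, i.e. sp(14).

C7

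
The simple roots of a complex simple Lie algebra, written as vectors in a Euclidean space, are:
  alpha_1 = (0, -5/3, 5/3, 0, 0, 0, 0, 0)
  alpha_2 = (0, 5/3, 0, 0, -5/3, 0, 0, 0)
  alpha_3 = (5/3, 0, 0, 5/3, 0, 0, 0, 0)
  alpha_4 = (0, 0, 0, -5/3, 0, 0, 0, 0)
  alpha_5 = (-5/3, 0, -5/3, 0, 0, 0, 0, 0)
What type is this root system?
type B_5

Compute the Cartan integers a_ij = 2(alpha_i, alpha_j)/(alpha_j, alpha_j); the resulting 5x5 Cartan matrix is
[[2, -1, 0, 0, -1], [-1, 2, 0, 0, 0], [0, 0, 2, -2, -1], [0, 0, -1, 2, 0], [-1, 0, -1, 0, 2]].
The roots have two lengths (squared-length ratio 2:1); the short ones are alpha_{4}. The associated Dynkin diagram is a chain of 5 nodes with a double edge at one end; the terminal node there is the unique short simple root (B_5), so the type is B_5 (the algebra so(11)).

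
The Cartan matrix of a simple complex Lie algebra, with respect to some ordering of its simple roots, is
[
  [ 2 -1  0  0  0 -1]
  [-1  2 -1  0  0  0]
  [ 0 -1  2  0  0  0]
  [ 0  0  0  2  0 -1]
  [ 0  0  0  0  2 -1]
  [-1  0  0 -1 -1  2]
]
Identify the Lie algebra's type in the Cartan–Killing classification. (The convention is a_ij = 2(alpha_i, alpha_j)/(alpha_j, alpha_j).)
type D_6

The matrix has rank 6 with 2's on the diagonal. Reading the off-diagonal entries as Dynkin edges (a single edge where a_ij = a_ji = -1; a double or triple edge where a_ij * a_ji = 2 or 3), the diagram is a chain of 4 nodes with a fork of two nodes at one end (D_6). One simple-root ordering that puts it in standard form is (alpha_3, alpha_2, alpha_1, alpha_6, alpha_4, alpha_5). So the algebra is type D_6, i.e. so(12).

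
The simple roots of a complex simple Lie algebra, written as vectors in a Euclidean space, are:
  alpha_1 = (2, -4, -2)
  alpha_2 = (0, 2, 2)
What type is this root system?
type G_2

Compute the Cartan integers a_ij = 2(alpha_i, alpha_j)/(alpha_j, alpha_j); the resulting 2x2 Cartan matrix is
[[2, -3], [-1, 2]].
The roots have two lengths (squared-length ratio 3:1); the short ones are alpha_{2}. The associated Dynkin diagram is two nodes joined by a triple edge (G_2), so the type is G_2.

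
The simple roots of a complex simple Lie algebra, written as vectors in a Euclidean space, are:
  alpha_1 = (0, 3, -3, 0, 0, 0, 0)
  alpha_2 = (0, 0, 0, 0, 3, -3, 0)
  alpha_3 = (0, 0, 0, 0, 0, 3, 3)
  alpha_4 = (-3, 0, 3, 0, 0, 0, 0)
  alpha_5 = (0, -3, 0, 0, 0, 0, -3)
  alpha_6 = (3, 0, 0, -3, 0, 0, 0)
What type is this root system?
Compute the Cartan integers a_ij = 2(alpha_i, alpha_j)/(alpha_j, alpha_j); the resulting 6x6 Cartan matrix is
[[2, 0, 0, -1, -1, 0], [0, 2, -1, 0, 0, 0], [0, -1, 2, 0, -1, 0], [-1, 0, 0, 2, 0, -1], [-1, 0, -1, 0, 2, 0], [0, 0, 0, -1, 0, 2]].
All simple roots have the same length, so the diagram is simply laced. The associated Dynkin diagram is a chain of 6 nodes with single edges (A_6), so the type is A_6 (the algebra sl(7)).

A_6 (sl(7))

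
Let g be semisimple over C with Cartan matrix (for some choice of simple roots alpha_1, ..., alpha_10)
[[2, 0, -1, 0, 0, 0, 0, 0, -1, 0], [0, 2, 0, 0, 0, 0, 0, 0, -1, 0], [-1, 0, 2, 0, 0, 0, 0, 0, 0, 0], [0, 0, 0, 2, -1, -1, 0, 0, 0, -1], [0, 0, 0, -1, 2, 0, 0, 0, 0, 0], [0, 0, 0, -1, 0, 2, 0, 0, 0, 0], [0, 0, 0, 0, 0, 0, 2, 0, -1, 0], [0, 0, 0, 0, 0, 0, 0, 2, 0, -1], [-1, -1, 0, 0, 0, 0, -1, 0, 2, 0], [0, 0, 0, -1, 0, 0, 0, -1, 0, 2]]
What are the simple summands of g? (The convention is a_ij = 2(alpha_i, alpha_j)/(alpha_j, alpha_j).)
type D_5 + type D_5

The diagram associated to this matrix has two connected components: the simple roots {alpha_4, alpha_5, alpha_6, alpha_8, alpha_10} form a chain of 3 nodes with a fork of two nodes at one end (D_5), and {alpha_1, alpha_2, alpha_3, alpha_7, alpha_9} form a chain of 3 nodes with a fork of two nodes at one end (D_5). A semisimple Lie algebra decomposes uniquely as the direct sum of simple ideals, one per connected component of its Dynkin diagram, so g ≅ D_5 ⊕ D_5 (dimension 45 + 45 = 90).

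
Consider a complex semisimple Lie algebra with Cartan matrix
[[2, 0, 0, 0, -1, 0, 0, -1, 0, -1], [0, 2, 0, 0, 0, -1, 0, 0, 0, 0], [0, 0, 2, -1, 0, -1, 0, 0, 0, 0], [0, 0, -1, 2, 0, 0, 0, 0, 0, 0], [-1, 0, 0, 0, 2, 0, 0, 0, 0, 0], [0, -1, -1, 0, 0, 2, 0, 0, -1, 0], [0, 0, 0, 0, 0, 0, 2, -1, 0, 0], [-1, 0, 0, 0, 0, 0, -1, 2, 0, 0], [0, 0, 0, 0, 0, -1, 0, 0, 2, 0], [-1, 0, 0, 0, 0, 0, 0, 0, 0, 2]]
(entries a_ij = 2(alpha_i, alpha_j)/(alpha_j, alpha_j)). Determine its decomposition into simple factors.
D5 ⊕ D5

The diagram associated to this matrix has two connected components: the simple roots {alpha_2, alpha_3, alpha_4, alpha_6, alpha_9} form a chain of 3 nodes with a fork of two nodes at one end (D_5), and {alpha_1, alpha_5, alpha_7, alpha_8, alpha_10} form a chain of 3 nodes with a fork of two nodes at one end (D_5). A semisimple Lie algebra decomposes uniquely as the direct sum of simple ideals, one per connected component of its Dynkin diagram, so g ≅ D_5 ⊕ D_5 (dimension 45 + 45 = 90).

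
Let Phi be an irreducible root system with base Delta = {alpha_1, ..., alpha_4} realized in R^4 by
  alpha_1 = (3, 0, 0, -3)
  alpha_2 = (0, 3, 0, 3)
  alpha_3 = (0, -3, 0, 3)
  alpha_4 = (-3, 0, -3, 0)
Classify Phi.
Compute the Cartan integers a_ij = 2(alpha_i, alpha_j)/(alpha_j, alpha_j); the resulting 4x4 Cartan matrix is
[[2, -1, -1, -1], [-1, 2, 0, 0], [-1, 0, 2, 0], [-1, 0, 0, 2]].
All simple roots have the same length, so the diagram is simply laced. The associated Dynkin diagram is a chain of 2 nodes with a fork of two nodes at one end (D_4), so the type is D_4 (the algebra so(8)).

D_4 (so(8))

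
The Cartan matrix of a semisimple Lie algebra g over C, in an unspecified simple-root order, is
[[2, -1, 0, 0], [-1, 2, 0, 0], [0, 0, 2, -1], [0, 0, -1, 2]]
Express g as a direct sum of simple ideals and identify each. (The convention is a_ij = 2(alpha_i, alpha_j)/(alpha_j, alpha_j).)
A_2 ⊕ A_2

The diagram associated to this matrix has two connected components: the simple roots {alpha_3, alpha_4} form a chain of 2 nodes with single edges (A_2), and {alpha_1, alpha_2} form a chain of 2 nodes with single edges (A_2). A semisimple Lie algebra decomposes uniquely as the direct sum of simple ideals, one per connected component of its Dynkin diagram, so g ≅ A_2 ⊕ A_2 (dimension 8 + 8 = 16).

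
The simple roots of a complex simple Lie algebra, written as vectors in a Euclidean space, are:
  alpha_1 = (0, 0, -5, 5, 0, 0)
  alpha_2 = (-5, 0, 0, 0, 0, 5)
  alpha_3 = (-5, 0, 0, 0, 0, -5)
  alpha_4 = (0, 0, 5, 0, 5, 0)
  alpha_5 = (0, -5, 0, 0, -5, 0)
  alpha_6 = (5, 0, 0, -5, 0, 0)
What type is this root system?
Compute the Cartan integers a_ij = 2(alpha_i, alpha_j)/(alpha_j, alpha_j); the resulting 6x6 Cartan matrix is
[[2, 0, 0, -1, 0, -1], [0, 2, 0, 0, 0, -1], [0, 0, 2, 0, 0, -1], [-1, 0, 0, 2, -1, 0], [0, 0, 0, -1, 2, 0], [-1, -1, -1, 0, 0, 2]].
All simple roots have the same length, so the diagram is simply laced. The associated Dynkin diagram is a chain of 4 nodes with a fork of two nodes at one end (D_6), so the type is D_6 (the algebra so(12)).

type D_6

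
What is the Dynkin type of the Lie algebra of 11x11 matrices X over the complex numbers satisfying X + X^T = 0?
This is so(11) with 11 odd, which has dimension 11(11-1)/2 = 55 and rank (11-1)/2 = 5. In the classification of classical Lie algebras, the orthogonal algebra so(2n+1) in an odd number of variables has type B_n; here n = 5, so the Dynkin diagram is a chain of 5 nodes with a double edge at one end; the terminal node there is the unique short simple root (B_5). Hence the type is B_5.

type B_5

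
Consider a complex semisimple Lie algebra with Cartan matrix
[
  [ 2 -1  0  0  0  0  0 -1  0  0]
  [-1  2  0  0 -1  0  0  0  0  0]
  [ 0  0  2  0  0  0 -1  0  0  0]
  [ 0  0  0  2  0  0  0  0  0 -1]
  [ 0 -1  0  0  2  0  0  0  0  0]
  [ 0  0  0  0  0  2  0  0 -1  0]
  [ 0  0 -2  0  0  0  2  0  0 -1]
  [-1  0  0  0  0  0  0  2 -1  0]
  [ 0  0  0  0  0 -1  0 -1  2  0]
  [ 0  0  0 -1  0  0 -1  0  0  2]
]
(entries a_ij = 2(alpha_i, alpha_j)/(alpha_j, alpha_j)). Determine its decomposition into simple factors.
A6 + B4

The diagram associated to this matrix has two connected components: the simple roots {alpha_1, alpha_2, alpha_5, alpha_6, alpha_8, alpha_9} form a chain of 6 nodes with single edges (A_6), and {alpha_3, alpha_4, alpha_7, alpha_10} form a chain of 4 nodes with a double edge at one end; the terminal node there is the unique short simple root (B_4). A semisimple Lie algebra decomposes uniquely as the direct sum of simple ideals, one per connected component of its Dynkin diagram, so g ≅ A_6 ⊕ B_4 (dimension 48 + 36 = 84).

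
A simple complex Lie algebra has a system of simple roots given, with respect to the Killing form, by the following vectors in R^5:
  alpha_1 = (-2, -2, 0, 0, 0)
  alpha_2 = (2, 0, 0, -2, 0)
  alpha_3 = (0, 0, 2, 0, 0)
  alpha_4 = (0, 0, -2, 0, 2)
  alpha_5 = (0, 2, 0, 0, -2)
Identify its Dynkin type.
type B_5

Compute the Cartan integers a_ij = 2(alpha_i, alpha_j)/(alpha_j, alpha_j); the resulting 5x5 Cartan matrix is
[[2, -1, 0, 0, -1], [-1, 2, 0, 0, 0], [0, 0, 2, -1, 0], [0, 0, -2, 2, -1], [-1, 0, 0, -1, 2]].
The roots have two lengths (squared-length ratio 2:1); the short ones are alpha_{3}. The associated Dynkin diagram is a chain of 5 nodes with a double edge at one end; the terminal node there is the unique short simple root (B_5), so the type is B_5 (the algebra so(11)).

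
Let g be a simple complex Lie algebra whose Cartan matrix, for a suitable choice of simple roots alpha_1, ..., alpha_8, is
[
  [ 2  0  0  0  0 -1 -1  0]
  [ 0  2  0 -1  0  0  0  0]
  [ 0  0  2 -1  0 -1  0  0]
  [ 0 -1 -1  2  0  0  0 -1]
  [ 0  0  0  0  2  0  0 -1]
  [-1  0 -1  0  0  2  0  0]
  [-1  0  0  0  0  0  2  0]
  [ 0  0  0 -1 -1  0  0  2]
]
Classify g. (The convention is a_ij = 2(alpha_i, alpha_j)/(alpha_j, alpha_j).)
E_8

The matrix has rank 8 with 2's on the diagonal. Reading the off-diagonal entries as Dynkin edges (a single edge where a_ij = a_ji = -1; a double or triple edge where a_ij * a_ji = 2 or 3), the diagram is a chain of 7 nodes with one extra node attached to the third node from one end (E_8). One simple-root ordering that puts it in standard form is (alpha_5, alpha_2, alpha_8, alpha_4, alpha_3, alpha_6, alpha_1, alpha_7). So the algebra is type E_8.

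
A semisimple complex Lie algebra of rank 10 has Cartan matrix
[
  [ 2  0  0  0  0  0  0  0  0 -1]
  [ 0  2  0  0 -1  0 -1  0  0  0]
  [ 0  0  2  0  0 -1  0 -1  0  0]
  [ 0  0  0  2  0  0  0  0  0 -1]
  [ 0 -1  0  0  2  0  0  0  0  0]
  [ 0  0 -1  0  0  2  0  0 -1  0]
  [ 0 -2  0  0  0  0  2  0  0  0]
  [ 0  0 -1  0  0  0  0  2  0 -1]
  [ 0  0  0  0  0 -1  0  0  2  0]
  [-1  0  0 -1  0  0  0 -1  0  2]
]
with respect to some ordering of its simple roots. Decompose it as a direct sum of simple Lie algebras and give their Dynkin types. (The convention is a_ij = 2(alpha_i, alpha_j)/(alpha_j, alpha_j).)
type C_3 ⊕ type D_7

The diagram associated to this matrix has two connected components: the simple roots {alpha_2, alpha_5, alpha_7} form a chain of 3 nodes with a double edge at one end; the terminal node there is the unique long simple root (C_3), and {alpha_1, alpha_3, alpha_4, alpha_6, alpha_8, alpha_9, alpha_10} form a chain of 5 nodes with a fork of two nodes at one end (D_7). A semisimple Lie algebra decomposes uniquely as the direct sum of simple ideals, one per connected component of its Dynkin diagram, so g ≅ C_3 ⊕ D_7 (dimension 21 + 91 = 112).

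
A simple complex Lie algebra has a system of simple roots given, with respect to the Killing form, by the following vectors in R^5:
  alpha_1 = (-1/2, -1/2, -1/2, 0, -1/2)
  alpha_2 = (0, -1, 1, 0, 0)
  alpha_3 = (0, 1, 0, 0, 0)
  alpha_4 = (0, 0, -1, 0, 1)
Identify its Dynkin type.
Compute the Cartan integers a_ij = 2(alpha_i, alpha_j)/(alpha_j, alpha_j); the resulting 4x4 Cartan matrix is
[[2, 0, -1, 0], [0, 2, -2, -1], [-1, -1, 2, 0], [0, -1, 0, 2]].
The roots have two lengths (squared-length ratio 2:1); the short ones are alpha_{1,3}. The associated Dynkin diagram is a chain of 4 nodes with a double edge between the middle two (F_4), so the type is F_4.

F_4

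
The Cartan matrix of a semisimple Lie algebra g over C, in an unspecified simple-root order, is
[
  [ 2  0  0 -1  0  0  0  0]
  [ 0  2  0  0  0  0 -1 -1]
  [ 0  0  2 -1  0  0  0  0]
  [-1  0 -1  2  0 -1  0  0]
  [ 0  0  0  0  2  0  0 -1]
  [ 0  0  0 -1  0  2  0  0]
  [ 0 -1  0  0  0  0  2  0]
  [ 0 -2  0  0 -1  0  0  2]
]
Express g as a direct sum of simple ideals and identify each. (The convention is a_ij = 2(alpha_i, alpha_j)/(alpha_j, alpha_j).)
D_4 (so(8)) ⊕ F_4

The diagram associated to this matrix has two connected components: the simple roots {alpha_1, alpha_3, alpha_4, alpha_6} form a chain of 2 nodes with a fork of two nodes at one end (D_4), and {alpha_2, alpha_5, alpha_7, alpha_8} form a chain of 4 nodes with a double edge between the middle two (F_4). A semisimple Lie algebra decomposes uniquely as the direct sum of simple ideals, one per connected component of its Dynkin diagram, so g ≅ D_4 ⊕ F_4 (dimension 28 + 52 = 80).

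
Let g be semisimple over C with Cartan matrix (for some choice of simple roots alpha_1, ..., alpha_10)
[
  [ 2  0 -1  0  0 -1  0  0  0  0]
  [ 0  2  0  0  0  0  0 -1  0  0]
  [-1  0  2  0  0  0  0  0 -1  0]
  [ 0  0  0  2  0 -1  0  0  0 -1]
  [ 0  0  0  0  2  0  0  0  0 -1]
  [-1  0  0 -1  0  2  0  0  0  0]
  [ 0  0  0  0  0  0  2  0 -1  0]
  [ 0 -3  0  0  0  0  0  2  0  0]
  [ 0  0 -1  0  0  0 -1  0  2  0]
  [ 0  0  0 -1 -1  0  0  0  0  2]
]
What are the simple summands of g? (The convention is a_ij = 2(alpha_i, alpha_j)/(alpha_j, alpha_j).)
A_8 ⊕ G_2

The diagram associated to this matrix has two connected components: the simple roots {alpha_1, alpha_3, alpha_4, alpha_5, alpha_6, alpha_7, alpha_9, alpha_10} form a chain of 8 nodes with single edges (A_8), and {alpha_2, alpha_8} form two nodes joined by a triple edge (G_2). A semisimple Lie algebra decomposes uniquely as the direct sum of simple ideals, one per connected component of its Dynkin diagram, so g ≅ A_8 ⊕ G_2 (dimension 80 + 14 = 94).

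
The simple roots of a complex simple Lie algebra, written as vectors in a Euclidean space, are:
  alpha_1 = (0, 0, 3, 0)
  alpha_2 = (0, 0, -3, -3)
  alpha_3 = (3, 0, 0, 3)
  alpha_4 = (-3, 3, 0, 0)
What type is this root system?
Compute the Cartan integers a_ij = 2(alpha_i, alpha_j)/(alpha_j, alpha_j); the resulting 4x4 Cartan matrix is
[[2, -1, 0, 0], [-2, 2, -1, 0], [0, -1, 2, -1], [0, 0, -1, 2]].
The roots have two lengths (squared-length ratio 2:1); the short ones are alpha_{1}. The associated Dynkin diagram is a chain of 4 nodes with a double edge at one end; the terminal node there is the unique short simple root (B_4), so the type is B_4 (the algebra so(9)).

B_4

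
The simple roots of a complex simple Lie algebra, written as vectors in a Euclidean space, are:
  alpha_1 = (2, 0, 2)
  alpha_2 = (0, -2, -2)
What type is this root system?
Compute the Cartan integers a_ij = 2(alpha_i, alpha_j)/(alpha_j, alpha_j); the resulting 2x2 Cartan matrix is
[[2, -1], [-1, 2]].
All simple roots have the same length, so the diagram is simply laced. The associated Dynkin diagram is a chain of 2 nodes with single edges (A_2), so the type is A_2 (the algebra sl(3)).

A2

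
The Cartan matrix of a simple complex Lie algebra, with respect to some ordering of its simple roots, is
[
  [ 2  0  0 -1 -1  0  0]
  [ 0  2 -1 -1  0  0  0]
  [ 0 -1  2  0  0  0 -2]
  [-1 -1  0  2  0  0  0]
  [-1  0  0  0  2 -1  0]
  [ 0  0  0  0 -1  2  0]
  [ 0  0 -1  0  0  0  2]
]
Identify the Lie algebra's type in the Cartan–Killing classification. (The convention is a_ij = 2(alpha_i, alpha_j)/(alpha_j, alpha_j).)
The matrix has rank 7 with 2's on the diagonal. Reading the off-diagonal entries as Dynkin edges (a single edge where a_ij = a_ji = -1; a double or triple edge where a_ij * a_ji = 2 or 3), the diagram is a chain of 7 nodes with a double edge at one end; the terminal node there is the unique short simple root (B_7). One simple-root ordering that puts it in standard form is (alpha_6, alpha_5, alpha_1, alpha_4, alpha_2, alpha_3, alpha_7). So the algebra is type B_7, i.e. so(15).

type B_7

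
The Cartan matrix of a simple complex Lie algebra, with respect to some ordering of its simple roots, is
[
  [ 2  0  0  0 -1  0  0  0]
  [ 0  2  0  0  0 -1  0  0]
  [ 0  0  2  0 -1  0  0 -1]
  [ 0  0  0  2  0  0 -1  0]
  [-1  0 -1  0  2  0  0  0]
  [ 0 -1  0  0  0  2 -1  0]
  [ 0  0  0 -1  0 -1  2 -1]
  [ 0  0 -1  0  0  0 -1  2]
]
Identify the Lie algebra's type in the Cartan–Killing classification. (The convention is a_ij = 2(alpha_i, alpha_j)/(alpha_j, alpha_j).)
The matrix has rank 8 with 2's on the diagonal. Reading the off-diagonal entries as Dynkin edges (a single edge where a_ij = a_ji = -1; a double or triple edge where a_ij * a_ji = 2 or 3), the diagram is a chain of 7 nodes with one extra node attached to the third node from one end (E_8). One simple-root ordering that puts it in standard form is (alpha_2, alpha_4, alpha_6, alpha_7, alpha_8, alpha_3, alpha_5, alpha_1). So the algebra is type E_8.

E_8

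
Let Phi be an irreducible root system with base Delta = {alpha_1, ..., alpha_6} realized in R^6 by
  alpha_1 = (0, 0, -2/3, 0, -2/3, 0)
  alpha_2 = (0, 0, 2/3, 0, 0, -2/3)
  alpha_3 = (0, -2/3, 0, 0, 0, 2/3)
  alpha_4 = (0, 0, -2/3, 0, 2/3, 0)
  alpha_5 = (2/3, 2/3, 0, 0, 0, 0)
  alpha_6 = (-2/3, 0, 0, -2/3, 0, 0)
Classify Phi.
type D_6

Compute the Cartan integers a_ij = 2(alpha_i, alpha_j)/(alpha_j, alpha_j); the resulting 6x6 Cartan matrix is
[[2, -1, 0, 0, 0, 0], [-1, 2, -1, -1, 0, 0], [0, -1, 2, 0, -1, 0], [0, -1, 0, 2, 0, 0], [0, 0, -1, 0, 2, -1], [0, 0, 0, 0, -1, 2]].
All simple roots have the same length, so the diagram is simply laced. The associated Dynkin diagram is a chain of 4 nodes with a fork of two nodes at one end (D_6), so the type is D_6 (the algebra so(12)).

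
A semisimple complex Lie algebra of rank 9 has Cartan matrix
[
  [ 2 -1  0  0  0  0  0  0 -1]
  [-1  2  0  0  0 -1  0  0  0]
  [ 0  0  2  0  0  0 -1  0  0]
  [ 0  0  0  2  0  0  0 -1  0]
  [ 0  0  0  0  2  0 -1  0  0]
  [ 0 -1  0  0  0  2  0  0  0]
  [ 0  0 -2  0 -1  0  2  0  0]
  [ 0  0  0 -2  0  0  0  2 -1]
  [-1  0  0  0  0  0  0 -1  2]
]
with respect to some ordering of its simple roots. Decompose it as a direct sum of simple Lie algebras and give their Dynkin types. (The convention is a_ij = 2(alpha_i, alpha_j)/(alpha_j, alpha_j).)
The diagram associated to this matrix has two connected components: the simple roots {alpha_3, alpha_5, alpha_7} form a chain of 3 nodes with a double edge at one end; the terminal node there is the unique short simple root (B_3), and {alpha_1, alpha_2, alpha_4, alpha_6, alpha_8, alpha_9} form a chain of 6 nodes with a double edge at one end; the terminal node there is the unique short simple root (B_6). A semisimple Lie algebra decomposes uniquely as the direct sum of simple ideals, one per connected component of its Dynkin diagram, so g ≅ B_3 ⊕ B_6 (dimension 21 + 78 = 99).

B_3 + B_6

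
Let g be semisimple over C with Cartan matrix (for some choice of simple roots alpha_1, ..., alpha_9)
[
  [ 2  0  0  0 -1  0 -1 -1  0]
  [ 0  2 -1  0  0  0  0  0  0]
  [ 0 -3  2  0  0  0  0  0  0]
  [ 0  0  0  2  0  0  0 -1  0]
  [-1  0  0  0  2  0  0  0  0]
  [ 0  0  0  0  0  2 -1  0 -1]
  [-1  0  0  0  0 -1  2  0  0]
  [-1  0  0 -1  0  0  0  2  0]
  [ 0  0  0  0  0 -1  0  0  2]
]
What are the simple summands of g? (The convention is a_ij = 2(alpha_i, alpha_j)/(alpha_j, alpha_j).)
The diagram associated to this matrix has two connected components: the simple roots {alpha_1, alpha_4, alpha_5, alpha_6, alpha_7, alpha_8, alpha_9} form a chain of 6 nodes with one extra node attached to the third node from one end (E_7), and {alpha_2, alpha_3} form two nodes joined by a triple edge (G_2). A semisimple Lie algebra decomposes uniquely as the direct sum of simple ideals, one per connected component of its Dynkin diagram, so g ≅ E_7 ⊕ G_2 (dimension 133 + 14 = 147).

E_7 + G_2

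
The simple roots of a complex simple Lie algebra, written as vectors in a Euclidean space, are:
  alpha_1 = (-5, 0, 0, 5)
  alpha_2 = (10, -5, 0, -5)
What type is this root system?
Compute the Cartan integers a_ij = 2(alpha_i, alpha_j)/(alpha_j, alpha_j); the resulting 2x2 Cartan matrix is
[[2, -1], [-3, 2]].
The roots have two lengths (squared-length ratio 3:1); the short ones are alpha_{1}. The associated Dynkin diagram is two nodes joined by a triple edge (G_2), so the type is G_2.

G2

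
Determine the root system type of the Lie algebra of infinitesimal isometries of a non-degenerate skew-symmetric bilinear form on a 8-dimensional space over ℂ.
This is sp(8), which has dimension 8(8+1)/2 = 36 and rank 8/2 = 4. In the classification of classical Lie algebras, the symplectic algebra sp(2n) has type C_n; here n = 4, so the Dynkin diagram is a chain of 4 nodes with a double edge at one end; the terminal node there is the unique long simple root (C_4). Hence the type is C_4.

C_4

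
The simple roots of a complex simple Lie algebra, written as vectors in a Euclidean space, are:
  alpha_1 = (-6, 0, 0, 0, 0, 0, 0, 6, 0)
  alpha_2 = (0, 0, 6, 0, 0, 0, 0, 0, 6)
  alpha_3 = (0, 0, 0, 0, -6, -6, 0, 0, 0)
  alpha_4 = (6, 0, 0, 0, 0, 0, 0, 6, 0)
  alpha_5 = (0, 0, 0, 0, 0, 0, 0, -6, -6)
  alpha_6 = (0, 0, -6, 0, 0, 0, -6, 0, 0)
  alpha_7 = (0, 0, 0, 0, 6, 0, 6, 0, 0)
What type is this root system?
Compute the Cartan integers a_ij = 2(alpha_i, alpha_j)/(alpha_j, alpha_j); the resulting 7x7 Cartan matrix is
[[2, 0, 0, 0, -1, 0, 0], [0, 2, 0, 0, -1, -1, 0], [0, 0, 2, 0, 0, 0, -1], [0, 0, 0, 2, -1, 0, 0], [-1, -1, 0, -1, 2, 0, 0], [0, -1, 0, 0, 0, 2, -1], [0, 0, -1, 0, 0, -1, 2]].
All simple roots have the same length, so the diagram is simply laced. The associated Dynkin diagram is a chain of 5 nodes with a fork of two nodes at one end (D_7), so the type is D_7 (the algebra so(14)).

D_7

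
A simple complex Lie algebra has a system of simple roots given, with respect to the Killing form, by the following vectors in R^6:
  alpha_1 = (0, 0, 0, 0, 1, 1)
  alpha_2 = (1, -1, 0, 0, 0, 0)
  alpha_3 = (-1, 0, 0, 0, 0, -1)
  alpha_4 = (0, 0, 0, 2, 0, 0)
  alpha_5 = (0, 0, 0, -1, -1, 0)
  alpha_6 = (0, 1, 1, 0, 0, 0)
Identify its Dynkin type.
C_6 (sp(12))

Compute the Cartan integers a_ij = 2(alpha_i, alpha_j)/(alpha_j, alpha_j); the resulting 6x6 Cartan matrix is
[[2, 0, -1, 0, -1, 0], [0, 2, -1, 0, 0, -1], [-1, -1, 2, 0, 0, 0], [0, 0, 0, 2, -2, 0], [-1, 0, 0, -1, 2, 0], [0, -1, 0, 0, 0, 2]].
The roots have two lengths (squared-length ratio 2:1); the short ones are alpha_{1,2,3,5,6}. The associated Dynkin diagram is a chain of 6 nodes with a double edge at one end; the terminal node there is the unique long simple root (C_6), so the type is C_6 (the algebra sp(12)).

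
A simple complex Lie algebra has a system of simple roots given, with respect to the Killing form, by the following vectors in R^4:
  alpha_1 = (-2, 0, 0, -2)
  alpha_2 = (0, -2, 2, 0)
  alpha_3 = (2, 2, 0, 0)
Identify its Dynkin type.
A_3 (sl(4))

Compute the Cartan integers a_ij = 2(alpha_i, alpha_j)/(alpha_j, alpha_j); the resulting 3x3 Cartan matrix is
[[2, 0, -1], [0, 2, -1], [-1, -1, 2]].
All simple roots have the same length, so the diagram is simply laced. The associated Dynkin diagram is a chain of 3 nodes with single edges (A_3), so the type is A_3 (the algebra sl(4)).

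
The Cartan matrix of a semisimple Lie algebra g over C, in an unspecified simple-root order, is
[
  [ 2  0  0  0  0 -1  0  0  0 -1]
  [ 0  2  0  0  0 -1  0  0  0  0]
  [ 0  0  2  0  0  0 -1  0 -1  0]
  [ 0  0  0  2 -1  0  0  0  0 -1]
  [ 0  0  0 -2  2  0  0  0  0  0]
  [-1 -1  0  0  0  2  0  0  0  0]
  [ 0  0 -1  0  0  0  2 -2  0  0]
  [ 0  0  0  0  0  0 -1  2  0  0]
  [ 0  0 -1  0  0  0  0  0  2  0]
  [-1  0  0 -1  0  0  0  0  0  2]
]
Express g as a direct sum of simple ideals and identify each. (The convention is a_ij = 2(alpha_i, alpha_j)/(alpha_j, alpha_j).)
The diagram associated to this matrix has two connected components: the simple roots {alpha_3, alpha_7, alpha_8, alpha_9} form a chain of 4 nodes with a double edge at one end; the terminal node there is the unique short simple root (B_4), and {alpha_1, alpha_2, alpha_4, alpha_5, alpha_6, alpha_10} form a chain of 6 nodes with a double edge at one end; the terminal node there is the unique long simple root (C_6). A semisimple Lie algebra decomposes uniquely as the direct sum of simple ideals, one per connected component of its Dynkin diagram, so g ≅ B_4 ⊕ C_6 (dimension 36 + 78 = 114).

B_4 + C_6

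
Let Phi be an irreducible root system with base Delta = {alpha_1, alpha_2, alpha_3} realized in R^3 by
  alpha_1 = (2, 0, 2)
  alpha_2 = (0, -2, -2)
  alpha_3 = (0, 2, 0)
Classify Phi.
Compute the Cartan integers a_ij = 2(alpha_i, alpha_j)/(alpha_j, alpha_j); the resulting 3x3 Cartan matrix is
[[2, -1, 0], [-1, 2, -2], [0, -1, 2]].
The roots have two lengths (squared-length ratio 2:1); the short ones are alpha_{3}. The associated Dynkin diagram is a chain of 3 nodes with a double edge at one end; the terminal node there is the unique short simple root (B_3), so the type is B_3 (the algebra so(7)).

type B_3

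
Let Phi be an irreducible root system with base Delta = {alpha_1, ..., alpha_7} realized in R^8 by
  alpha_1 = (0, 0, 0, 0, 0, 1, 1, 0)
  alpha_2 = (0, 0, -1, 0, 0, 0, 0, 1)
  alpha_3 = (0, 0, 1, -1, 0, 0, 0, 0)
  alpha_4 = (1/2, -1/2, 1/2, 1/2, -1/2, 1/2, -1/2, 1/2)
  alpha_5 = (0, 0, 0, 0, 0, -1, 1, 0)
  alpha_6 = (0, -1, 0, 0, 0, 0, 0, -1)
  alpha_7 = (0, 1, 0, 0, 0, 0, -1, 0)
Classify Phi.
Compute the Cartan integers a_ij = 2(alpha_i, alpha_j)/(alpha_j, alpha_j); the resulting 7x7 Cartan matrix is
[[2, 0, 0, 0, 0, 0, -1], [0, 2, -1, 0, 0, -1, 0], [0, -1, 2, 0, 0, 0, 0], [0, 0, 0, 2, -1, 0, 0], [0, 0, 0, -1, 2, 0, -1], [0, -1, 0, 0, 0, 2, -1], [-1, 0, 0, 0, -1, -1, 2]].
All simple roots have the same length, so the diagram is simply laced. The associated Dynkin diagram is a chain of 6 nodes with one extra node attached to the third node from one end (E_7), so the type is E_7.

E_7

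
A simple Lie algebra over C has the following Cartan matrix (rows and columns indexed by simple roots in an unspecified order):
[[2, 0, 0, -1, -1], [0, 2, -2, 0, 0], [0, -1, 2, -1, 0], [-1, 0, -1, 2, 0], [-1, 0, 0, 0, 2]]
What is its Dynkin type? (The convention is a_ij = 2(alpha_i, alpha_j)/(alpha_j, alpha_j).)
C_5

The matrix has rank 5 with 2's on the diagonal. Reading the off-diagonal entries as Dynkin edges (a single edge where a_ij = a_ji = -1; a double or triple edge where a_ij * a_ji = 2 or 3), the diagram is a chain of 5 nodes with a double edge at one end; the terminal node there is the unique long simple root (C_5). One simple-root ordering that puts it in standard form is (alpha_5, alpha_1, alpha_4, alpha_3, alpha_2). So the algebra is type C_5, i.e. sp(10).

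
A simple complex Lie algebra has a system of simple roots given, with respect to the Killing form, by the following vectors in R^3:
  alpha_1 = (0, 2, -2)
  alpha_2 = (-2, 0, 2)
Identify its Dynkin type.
type A_2

Compute the Cartan integers a_ij = 2(alpha_i, alpha_j)/(alpha_j, alpha_j); the resulting 2x2 Cartan matrix is
[[2, -1], [-1, 2]].
All simple roots have the same length, so the diagram is simply laced. The associated Dynkin diagram is a chain of 2 nodes with single edges (A_2), so the type is A_2 (the algebra sl(3)).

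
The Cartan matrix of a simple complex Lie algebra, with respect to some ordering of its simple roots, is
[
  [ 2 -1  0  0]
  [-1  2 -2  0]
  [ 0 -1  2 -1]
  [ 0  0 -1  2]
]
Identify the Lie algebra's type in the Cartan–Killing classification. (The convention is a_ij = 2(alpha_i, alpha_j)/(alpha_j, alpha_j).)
The matrix has rank 4 with 2's on the diagonal. Reading the off-diagonal entries as Dynkin edges (a single edge where a_ij = a_ji = -1; a double or triple edge where a_ij * a_ji = 2 or 3), the diagram is a chain of 4 nodes with a double edge between the middle two (F_4). One simple-root ordering that puts it in standard form is (alpha_1, alpha_2, alpha_3, alpha_4). So the algebra is type F_4.

F_4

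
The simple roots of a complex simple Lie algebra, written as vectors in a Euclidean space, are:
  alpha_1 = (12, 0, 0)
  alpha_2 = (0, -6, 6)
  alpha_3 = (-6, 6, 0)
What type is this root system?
Compute the Cartan integers a_ij = 2(alpha_i, alpha_j)/(alpha_j, alpha_j); the resulting 3x3 Cartan matrix is
[[2, 0, -2], [0, 2, -1], [-1, -1, 2]].
The roots have two lengths (squared-length ratio 2:1); the short ones are alpha_{2,3}. The associated Dynkin diagram is a chain of 3 nodes with a double edge at one end; the terminal node there is the unique long simple root (C_3), so the type is C_3 (the algebra sp(6)).

C3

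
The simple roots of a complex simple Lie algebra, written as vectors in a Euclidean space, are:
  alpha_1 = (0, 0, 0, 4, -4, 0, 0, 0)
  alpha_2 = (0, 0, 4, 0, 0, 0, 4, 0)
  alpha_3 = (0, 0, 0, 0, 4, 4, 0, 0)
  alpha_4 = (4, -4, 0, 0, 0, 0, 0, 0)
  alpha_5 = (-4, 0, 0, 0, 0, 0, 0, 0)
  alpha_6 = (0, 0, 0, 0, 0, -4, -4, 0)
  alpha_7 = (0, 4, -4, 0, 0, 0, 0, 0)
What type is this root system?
B_7

Compute the Cartan integers a_ij = 2(alpha_i, alpha_j)/(alpha_j, alpha_j); the resulting 7x7 Cartan matrix is
[[2, 0, -1, 0, 0, 0, 0], [0, 2, 0, 0, 0, -1, -1], [-1, 0, 2, 0, 0, -1, 0], [0, 0, 0, 2, -2, 0, -1], [0, 0, 0, -1, 2, 0, 0], [0, -1, -1, 0, 0, 2, 0], [0, -1, 0, -1, 0, 0, 2]].
The roots have two lengths (squared-length ratio 2:1); the short ones are alpha_{5}. The associated Dynkin diagram is a chain of 7 nodes with a double edge at one end; the terminal node there is the unique short simple root (B_7), so the type is B_7 (the algebra so(15)).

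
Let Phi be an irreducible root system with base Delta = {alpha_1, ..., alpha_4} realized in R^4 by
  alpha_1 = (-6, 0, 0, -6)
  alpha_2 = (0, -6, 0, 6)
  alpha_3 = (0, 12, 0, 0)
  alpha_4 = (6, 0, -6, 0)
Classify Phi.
Compute the Cartan integers a_ij = 2(alpha_i, alpha_j)/(alpha_j, alpha_j); the resulting 4x4 Cartan matrix is
[[2, -1, 0, -1], [-1, 2, -1, 0], [0, -2, 2, 0], [-1, 0, 0, 2]].
The roots have two lengths (squared-length ratio 2:1); the short ones are alpha_{1,2,4}. The associated Dynkin diagram is a chain of 4 nodes with a double edge at one end; the terminal node there is the unique long simple root (C_4), so the type is C_4 (the algebra sp(8)).

C4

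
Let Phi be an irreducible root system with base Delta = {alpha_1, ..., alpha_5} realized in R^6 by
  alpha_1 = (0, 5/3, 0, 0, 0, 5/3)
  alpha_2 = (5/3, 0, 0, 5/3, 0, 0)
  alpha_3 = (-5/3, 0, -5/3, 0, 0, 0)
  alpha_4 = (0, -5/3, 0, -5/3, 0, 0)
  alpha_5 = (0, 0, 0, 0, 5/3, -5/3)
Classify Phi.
Compute the Cartan integers a_ij = 2(alpha_i, alpha_j)/(alpha_j, alpha_j); the resulting 5x5 Cartan matrix is
[[2, 0, 0, -1, -1], [0, 2, -1, -1, 0], [0, -1, 2, 0, 0], [-1, -1, 0, 2, 0], [-1, 0, 0, 0, 2]].
All simple roots have the same length, so the diagram is simply laced. The associated Dynkin diagram is a chain of 5 nodes with single edges (A_5), so the type is A_5 (the algebra sl(6)).

A_5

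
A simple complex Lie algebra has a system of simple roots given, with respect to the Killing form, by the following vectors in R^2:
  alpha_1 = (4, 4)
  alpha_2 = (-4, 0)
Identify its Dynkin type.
B2

Compute the Cartan integers a_ij = 2(alpha_i, alpha_j)/(alpha_j, alpha_j); the resulting 2x2 Cartan matrix is
[[2, -2], [-1, 2]].
The roots have two lengths (squared-length ratio 2:1); the short ones are alpha_{2}. The associated Dynkin diagram is a chain of 2 nodes with a double edge at one end; the terminal node there is the unique short simple root (B_2), so the type is B_2 (the algebra so(5)).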